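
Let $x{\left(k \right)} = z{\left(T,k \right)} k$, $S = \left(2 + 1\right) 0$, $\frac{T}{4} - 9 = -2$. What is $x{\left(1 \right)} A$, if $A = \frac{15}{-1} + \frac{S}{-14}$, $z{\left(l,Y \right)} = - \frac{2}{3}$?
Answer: $10$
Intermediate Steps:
$T = 28$ ($T = 36 + 4 \left(-2\right) = 36 - 8 = 28$)
$z{\left(l,Y \right)} = - \frac{2}{3}$ ($z{\left(l,Y \right)} = \left(-2\right) \frac{1}{3} = - \frac{2}{3}$)
$S = 0$ ($S = 3 \cdot 0 = 0$)
$A = -15$ ($A = \frac{15}{-1} + \frac{0}{-14} = 15 \left(-1\right) + 0 \left(- \frac{1}{14}\right) = -15 + 0 = -15$)
$x{\left(k \right)} = - \frac{2 k}{3}$
$x{\left(1 \right)} A = \left(- \frac{2}{3}\right) 1 \left(-15\right) = \left(- \frac{2}{3}\right) \left(-15\right) = 10$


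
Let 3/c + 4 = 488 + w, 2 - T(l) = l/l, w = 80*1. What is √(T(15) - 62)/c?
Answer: 188*I*√61 ≈ 1468.3*I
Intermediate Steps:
w = 80
T(l) = 1 (T(l) = 2 - l/l = 2 - 1*1 = 2 - 1 = 1)
c = 1/188 (c = 3/(-4 + (488 + 80)) = 3/(-4 + 568) = 3/564 = 3*(1/564) = 1/188 ≈ 0.0053191)
√(T(15) - 62)/c = √(1 - 62)/(1/188) = √(-61)*188 = (I*√61)*188 = 188*I*√61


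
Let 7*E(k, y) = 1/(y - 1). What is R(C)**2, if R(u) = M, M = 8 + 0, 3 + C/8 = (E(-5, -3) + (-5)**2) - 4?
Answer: 64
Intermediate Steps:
E(k, y) = 1/(7*(-1 + y)) (E(k, y) = 1/(7*(y - 1)) = 1/(7*(-1 + y)))
C = 1006/7 (C = -24 + 8*((1/(7*(-1 - 3)) + (-5)**2) - 4) = -24 + 8*(((1/7)/(-4) + 25) - 4) = -24 + 8*(((1/7)*(-1/4) + 25) - 4) = -24 + 8*((-1/28 + 25) - 4) = -24 + 8*(699/28 - 4) = -24 + 8*(587/28) = -24 + 1174/7 = 1006/7 ≈ 143.71)
M = 8
R(u) = 8
R(C)**2 = 8**2 = 64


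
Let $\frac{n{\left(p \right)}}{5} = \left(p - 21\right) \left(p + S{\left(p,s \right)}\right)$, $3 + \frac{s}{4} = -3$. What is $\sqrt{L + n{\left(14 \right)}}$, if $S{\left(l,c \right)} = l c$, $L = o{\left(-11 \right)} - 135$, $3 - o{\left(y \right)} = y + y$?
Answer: $6 \sqrt{310} \approx 105.64$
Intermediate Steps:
$o{\left(y \right)} = 3 - 2 y$ ($o{\left(y \right)} = 3 - \left(y + y\right) = 3 - 2 y$)
$s = -24$ ($s = -12 + 4 \left(-3\right) = -12 - 12 = -24$)
$L = -110$ ($L = \left(3 - -22\right) - 135 = \left(3 + 22\right) - 135 = 25 - 135 = -110$)
$S{\left(l,c \right)} = c l$
$n{\left(p \right)} = - 115 p \left(-21 + p\right)$ ($n{\left(p \right)} = 5 \left(p - 21\right) \left(p - 24 p\right) = 5 \left(-21 + p\right) \left(- 23 p\right) = 5 \left(- 23 p \left(-21 + p\right)\right) = - 115 p \left(-21 + p\right)$)
$\sqrt{L + n{\left(14 \right)}} = \sqrt{-110 + 115 \cdot 14 \left(21 - 14\right)} = \sqrt{-110 + 115 \cdot 14 \cdot 7} = \sqrt{-110 + 11270} = \sqrt{11160} = 6 \sqrt{310}$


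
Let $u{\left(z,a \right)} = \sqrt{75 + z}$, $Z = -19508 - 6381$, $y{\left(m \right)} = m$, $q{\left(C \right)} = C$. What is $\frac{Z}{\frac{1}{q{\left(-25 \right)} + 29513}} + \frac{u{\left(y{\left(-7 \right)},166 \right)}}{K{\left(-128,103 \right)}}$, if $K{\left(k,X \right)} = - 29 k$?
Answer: $-763414832 + \frac{\sqrt{17}}{1856} \approx -7.6341 \cdot 10^{8}$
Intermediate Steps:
$Z = -25889$ ($Z = -19508 - 6381 = -25889$)
$\frac{Z}{\frac{1}{q{\left(-25 \right)} + 29513}} + \frac{u{\left(y{\left(-7 \right)},166 \right)}}{K{\left(-128,103 \right)}} = - \frac{25889}{\frac{1}{-25 + 29513}} + \frac{\sqrt{75 - 7}}{\left(-29\right) \left(-128\right)} = - \frac{25889}{\frac{1}{29488}} + \frac{\sqrt{68}}{3712} = - 25889 \frac{1}{\frac{1}{29488}} + 2 \sqrt{17} \cdot \frac{1}{3712} = \left(-25889\right) 29488 + \frac{\sqrt{17}}{1856} = -763414832 + \frac{\sqrt{17}}{1856}$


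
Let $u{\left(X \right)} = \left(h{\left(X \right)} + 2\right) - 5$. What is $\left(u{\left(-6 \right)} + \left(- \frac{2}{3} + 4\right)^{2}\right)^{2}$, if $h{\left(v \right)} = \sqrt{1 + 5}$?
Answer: $\frac{5815}{81} + \frac{146 \sqrt{6}}{9} \approx 111.53$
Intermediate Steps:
$h{\left(v \right)} = \sqrt{6}$
$u{\left(X \right)} = -3 + \sqrt{6}$ ($u{\left(X \right)} = \left(\sqrt{6} + 2\right) - 5 = \left(2 + \sqrt{6}\right) - 5 = -3 + \sqrt{6}$)
$\left(u{\left(-6 \right)} + \left(- \frac{2}{3} + 4\right)^{2}\right)^{2} = \left(\left(-3 + \sqrt{6}\right) + \left(- \frac{2}{3} + 4\right)^{2}\right)^{2} = \left(\left(-3 + \sqrt{6}\right) + \left(\frac{10}{3}\right)^{2}\right)^{2} = \left(\left(-3 + \sqrt{6}\right) + \frac{100}{9}\right)^{2} = \left(\frac{73}{9} + \sqrt{6}\right)^{2}$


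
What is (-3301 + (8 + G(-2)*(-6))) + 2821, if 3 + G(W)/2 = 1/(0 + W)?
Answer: -430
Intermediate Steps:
G(W) = -6 + 2/W (G(W) = -6 + 2/(0 + W) = -6 + 2/W)
(-3301 + (8 + G(-2)*(-6))) + 2821 = (-3301 + (8 + (-6 + 2/(-2))*(-6))) + 2821 = (-3301 + (8 + (-6 + 2*(-½))*(-6))) + 2821 = (-3301 + (8 + (-6 - 1)*(-6))) + 2821 = (-3301 + (8 - 7*(-6))) + 2821 = (-3301 + (8 + 42)) + 2821 = (-3301 + 50) + 2821 = -3251 + 2821 = -430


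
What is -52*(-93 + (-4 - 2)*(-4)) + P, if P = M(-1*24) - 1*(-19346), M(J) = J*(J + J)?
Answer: 24086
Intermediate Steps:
M(J) = 2*J² (M(J) = J*(2*J) = 2*J²)
P = 20498 (P = 2*(-1*24)² - 1*(-19346) = 2*(-24)² + 19346 = 2*576 + 19346 = 1152 + 19346 = 20498)
-52*(-93 + (-4 - 2)*(-4)) + P = -52*(-93 + (-4 - 2)*(-4)) + 20498 = -52*(-93 - 6*(-4)) + 20498 = -52*(-93 + 24) + 20498 = -52*(-69) + 20498 = 3588 + 20498 = 24086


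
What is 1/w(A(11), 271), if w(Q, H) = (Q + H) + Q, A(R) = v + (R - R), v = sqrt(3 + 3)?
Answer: 271/73417 - 2*sqrt(6)/73417 ≈ 0.0036245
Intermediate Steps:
v = sqrt(6) ≈ 2.4495
A(R) = sqrt(6) (A(R) = sqrt(6) + (R - R) = sqrt(6) + 0 = sqrt(6))
w(Q, H) = H + 2*Q (w(Q, H) = (H + Q) + Q = H + 2*Q)
1/w(A(11), 271) = 1/(271 + 2*sqrt(6))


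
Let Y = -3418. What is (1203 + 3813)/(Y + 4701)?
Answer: 5016/1283 ≈ 3.9096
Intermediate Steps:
(1203 + 3813)/(Y + 4701) = (1203 + 3813)/(-3418 + 4701) = 5016/1283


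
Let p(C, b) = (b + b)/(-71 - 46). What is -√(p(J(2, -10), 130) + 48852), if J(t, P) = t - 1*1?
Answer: -4*√27478/3 ≈ -221.02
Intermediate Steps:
J(t, P) = -1 + t (J(t, P) = t - 1 = -1 + t)
p(C, b) = -2*b/117 (p(C, b) = (2*b)/(-117) = (2*b)*(-1/117) = -2*b/117)
-√(p(J(2, -10), 130) + 48852) = -√(-2/117*130 + 48852) = -√(-20/9 + 48852) = -√(439648/9) = -4*√27478/3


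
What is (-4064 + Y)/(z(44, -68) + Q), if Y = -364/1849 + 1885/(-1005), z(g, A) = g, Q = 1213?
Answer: -1511151773/467162793 ≈ -3.2347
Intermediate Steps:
Y = -770237/371649 (Y = -364*1/1849 + 1885*(-1/1005) = -364/1849 - 377/201 = -770237/371649 ≈ -2.0725)
(-4064 + Y)/(z(44, -68) + Q) = (-4064 - 770237/371649)/(44 + 1213) = -1511151773/371649/1257 = -1511151773/371649*1/1257 = -1511151773/467162793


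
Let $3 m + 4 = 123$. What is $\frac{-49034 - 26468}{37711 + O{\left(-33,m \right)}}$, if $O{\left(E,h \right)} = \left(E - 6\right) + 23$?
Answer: $- \frac{10786}{5385} \approx -2.003$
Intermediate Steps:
$m = \frac{119}{3}$ ($m = - \frac{4}{3} + \frac{1}{3} \cdot 123 = - \frac{4}{3} + 41 = \frac{119}{3} \approx 39.667$)
$O{\left(E,h \right)} = 17 + E$ ($O{\left(E,h \right)} = \left(-6 + E\right) + 23 = 17 + E$)
$\frac{-49034 - 26468}{37711 + O{\left(-33,m \right)}} = \frac{-49034 - 26468}{37711 + \left(17 - 33\right)} = - \frac{75502}{37711 - 16} = - \frac{75502}{37695} = \left(-75502\right) \frac{1}{37695} = - \frac{10786}{5385}$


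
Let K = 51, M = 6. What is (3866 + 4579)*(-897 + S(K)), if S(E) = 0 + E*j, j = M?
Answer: -4990995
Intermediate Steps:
j = 6
S(E) = 6*E (S(E) = 0 + E*6 = 0 + 6*E = 6*E)
(3866 + 4579)*(-897 + S(K)) = (3866 + 4579)*(-897 + 6*51) = 8445*(-897 + 306) = 8445*(-591) = -4990995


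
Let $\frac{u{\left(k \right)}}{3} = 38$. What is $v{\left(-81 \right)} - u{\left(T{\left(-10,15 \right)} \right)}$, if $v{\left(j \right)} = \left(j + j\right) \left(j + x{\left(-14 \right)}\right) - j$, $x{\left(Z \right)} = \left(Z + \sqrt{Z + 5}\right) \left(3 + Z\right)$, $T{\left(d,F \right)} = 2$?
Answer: $-11859 + 5346 i \approx -11859.0 + 5346.0 i$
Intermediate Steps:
$x{\left(Z \right)} = \left(3 + Z\right) \left(Z + \sqrt{5 + Z}\right)$ ($x{\left(Z \right)} = \left(Z + \sqrt{5 + Z}\right) \left(3 + Z\right) = \left(3 + Z\right) \left(Z + \sqrt{5 + Z}\right)$)
$u{\left(k \right)} = 114$ ($u{\left(k \right)} = 3 \cdot 38 = 114$)
$v{\left(j \right)} = - j + 2 j \left(154 + j - 33 i\right)$ ($v{\left(j \right)} = \left(j + j\right) \left(j + \left(\left(-14\right)^{2} + 3 \left(-14\right) + 3 \sqrt{5 - 14} - 14 \sqrt{5 - 14}\right)\right) - j = 2 j \left(j + \left(196 - 42 + 3 \sqrt{-9} - 14 \sqrt{-9}\right)\right) - j = 2 j \left(j + \left(196 - 42 + 3 \cdot 3 i - 14 \cdot 3 i\right)\right) - j = 2 j \left(j + \left(196 - 42 + 9 i - 42 i\right)\right) - j = 2 j \left(j + \left(154 - 33 i\right)\right) - j = 2 j \left(154 + j - 33 i\right) - j = - j + 2 j \left(154 + j - 33 i\right)$)
$v{\left(-81 \right)} - u{\left(T{\left(-10,15 \right)} \right)} = - 81 \left(307 - 66 i + 2 \left(-81\right)\right) - 114 = - 81 \left(307 - 66 i - 162\right) - 114 = - 81 \left(145 - 66 i\right) - 114 = \left(-11745 + 5346 i\right) - 114 = -11859 + 5346 i$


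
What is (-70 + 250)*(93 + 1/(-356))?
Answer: 1489815/89 ≈ 16740.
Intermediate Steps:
(-70 + 250)*(93 + 1/(-356)) = 180*(93 - 1/356) = 180*(33107/356) = 1489815/89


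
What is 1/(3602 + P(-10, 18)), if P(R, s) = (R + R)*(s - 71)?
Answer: 1/4662 ≈ 0.00021450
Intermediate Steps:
P(R, s) = 2*R*(-71 + s) (P(R, s) = (2*R)*(-71 + s) = 2*R*(-71 + s))
1/(3602 + P(-10, 18)) = 1/(3602 + 2*(-10)*(-71 + 18)) = 1/(3602 + 2*(-10)*(-53)) = 1/(3602 + 1060) = 1/4662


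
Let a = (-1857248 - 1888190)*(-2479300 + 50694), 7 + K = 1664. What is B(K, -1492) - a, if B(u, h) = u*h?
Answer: -9096195671672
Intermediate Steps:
K = 1657 (K = -7 + 1664 = 1657)
B(u, h) = h*u
a = 9096193199428 (a = -3745438*(-2428606) = 9096193199428)
B(K, -1492) - a = -1492*1657 - 1*9096193199428 = -2472244 - 9096193199428 = -9096195671672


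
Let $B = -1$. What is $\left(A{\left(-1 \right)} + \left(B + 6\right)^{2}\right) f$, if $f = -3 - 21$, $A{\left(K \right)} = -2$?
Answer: $-552$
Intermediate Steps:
$f = -24$ ($f = -3 - 21 = -24$)
$\left(A{\left(-1 \right)} + \left(B + 6\right)^{2}\right) f = \left(-2 + \left(-1 + 6\right)^{2}\right) \left(-24\right) = \left(-2 + 5^{2}\right) \left(-24\right) = \left(-2 + 25\right) \left(-24\right) = 23 \left(-24\right) = -552$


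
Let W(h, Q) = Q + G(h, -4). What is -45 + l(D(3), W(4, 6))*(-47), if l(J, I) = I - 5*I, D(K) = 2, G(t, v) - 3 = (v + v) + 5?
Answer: 1083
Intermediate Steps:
G(t, v) = 8 + 2*v (G(t, v) = 3 + ((v + v) + 5) = 3 + (2*v + 5) = 3 + (5 + 2*v) = 8 + 2*v)
W(h, Q) = Q (W(h, Q) = Q + (8 + 2*(-4)) = Q + (8 - 8) = Q + 0 = Q)
l(J, I) = -4*I
-45 + l(D(3), W(4, 6))*(-47) = -45 - 4*6*(-47) = -45 - 24*(-47) = -45 + 1128 = 1083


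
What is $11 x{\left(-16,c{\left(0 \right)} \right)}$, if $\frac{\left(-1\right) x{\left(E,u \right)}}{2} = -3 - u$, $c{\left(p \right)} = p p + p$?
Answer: $66$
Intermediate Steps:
$c{\left(p \right)} = p + p^{2}$ ($c{\left(p \right)} = p^{2} + p = p + p^{2}$)
$x{\left(E,u \right)} = 6 + 2 u$ ($x{\left(E,u \right)} = - 2 \left(-3 - u\right) = 6 + 2 u$)
$11 x{\left(-16,c{\left(0 \right)} \right)} = 11 \left(6 + 2 \cdot 0 \left(1 + 0\right)\right) = 11 \left(6 + 2 \cdot 0 \cdot 1\right) = 11 \left(6 + 2 \cdot 0\right) = 11 \left(6 + 0\right) = 11 \cdot 6 = 66$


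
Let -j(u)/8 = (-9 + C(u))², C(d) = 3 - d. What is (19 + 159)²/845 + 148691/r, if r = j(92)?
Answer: 2308701193/64923040 ≈ 35.561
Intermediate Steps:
j(u) = -8*(-6 - u)² (j(u) = -8*(-9 + (3 - u))² = -8*(-6 - u)²)
r = -76832 (r = -8*(6 + 92)² = -8*98² = -8*9604 = -76832)
(19 + 159)²/845 + 148691/r = (19 + 159)²/845 + 148691/(-76832) = 178²*(1/845) + 148691*(-1/76832) = 31684*(1/845) - 148691/76832 = 31684/845 - 148691/76832 = 2308701193/64923040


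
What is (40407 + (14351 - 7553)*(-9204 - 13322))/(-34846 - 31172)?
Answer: 51030447/22006 ≈ 2318.9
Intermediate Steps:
(40407 + (14351 - 7553)*(-9204 - 13322))/(-34846 - 31172) = (40407 + 6798*(-22526))/(-66018) = (40407 - 153131748)*(-1/66018) = -153091341*(-1/66018) = 51030447/22006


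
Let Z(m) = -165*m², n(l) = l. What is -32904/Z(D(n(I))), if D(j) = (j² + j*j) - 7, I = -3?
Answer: 10968/6655 ≈ 1.6481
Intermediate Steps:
D(j) = -7 + 2*j² (D(j) = (j² + j²) - 7 = 2*j² - 7 = -7 + 2*j²)
-32904/Z(D(n(I))) = -32904*(-1/(165*(-7 + 2*(-3)²)²)) = -32904*(-1/(165*(-7 + 2*9)²)) = -32904*(-1/(165*(-7 + 18)²)) = -32904/((-165*11²)) = -32904/((-165*121)) = -32904/(-19965) = -32904*(-1/19965) = 10968/6655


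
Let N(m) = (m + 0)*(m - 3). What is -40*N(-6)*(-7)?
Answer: 15120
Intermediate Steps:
N(m) = m*(-3 + m)
-40*N(-6)*(-7) = -(-240)*(-3 - 6)*(-7) = -(-240)*(-9)*(-7) = -40*54*(-7) = -2160*(-7) = 15120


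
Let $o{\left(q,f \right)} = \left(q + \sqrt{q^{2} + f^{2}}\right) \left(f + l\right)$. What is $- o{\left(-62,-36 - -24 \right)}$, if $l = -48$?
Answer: $-3720 + 120 \sqrt{997} \approx 69.037$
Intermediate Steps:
$o{\left(q,f \right)} = \left(-48 + f\right) \left(q + \sqrt{f^{2} + q^{2}}\right)$ ($o{\left(q,f \right)} = \left(q + \sqrt{q^{2} + f^{2}}\right) \left(f - 48\right) = \left(q + \sqrt{f^{2} + q^{2}}\right) \left(-48 + f\right) = \left(-48 + f\right) \left(q + \sqrt{f^{2} + q^{2}}\right)$)
$- o{\left(-62,-36 - -24 \right)} = - (\left(-48\right) \left(-62\right) - 48 \sqrt{\left(-36 - -24\right)^{2} + \left(-62\right)^{2}} + \left(-36 - -24\right) \left(-62\right) + \left(-36 - -24\right) \sqrt{\left(-36 - -24\right)^{2} + \left(-62\right)^{2}}) = - (2976 - 48 \sqrt{\left(-36 + 24\right)^{2} + 3844} + \left(-36 + 24\right) \left(-62\right) + \left(-36 + 24\right) \sqrt{\left(-36 + 24\right)^{2} + 3844}) = - (2976 - 48 \sqrt{\left(-12\right)^{2} + 3844} - -744 - 12 \sqrt{\left(-12\right)^{2} + 3844}) = - (2976 - 48 \sqrt{144 + 3844} + 744 - 12 \sqrt{144 + 3844}) = - (2976 - 48 \sqrt{3988} + 744 - 12 \sqrt{3988}) = - (2976 - 48 \cdot 2 \sqrt{997} + 744 - 12 \cdot 2 \sqrt{997}) = - (2976 - 96 \sqrt{997} + 744 - 24 \sqrt{997}) = - (3720 - 120 \sqrt{997}) = -3720 + 120 \sqrt{997}$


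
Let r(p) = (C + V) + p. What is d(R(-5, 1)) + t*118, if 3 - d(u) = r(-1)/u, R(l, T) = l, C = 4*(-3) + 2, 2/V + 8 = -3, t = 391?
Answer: 2537632/55 ≈ 46139.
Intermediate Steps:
V = -2/11 (V = 2/(-8 - 3) = 2/(-11) = 2*(-1/11) = -2/11 ≈ -0.18182)
C = -10 (C = -12 + 2 = -10)
r(p) = -112/11 + p (r(p) = (-10 - 2/11) + p = -112/11 + p)
d(u) = 3 + 123/(11*u) (d(u) = 3 - (-112/11 - 1)/u = 3 - (-123)/(11*u) = 3 + 123/(11*u))
d(R(-5, 1)) + t*118 = (3 + (123/11)/(-5)) + 391*118 = (3 + (123/11)*(-⅕)) + 46138 = (3 - 123/55) + 46138 = 42/55 + 46138 = 2537632/55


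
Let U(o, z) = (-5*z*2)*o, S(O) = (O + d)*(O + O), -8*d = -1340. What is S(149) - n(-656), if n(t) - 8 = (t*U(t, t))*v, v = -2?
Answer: 5646102629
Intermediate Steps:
d = 335/2 (d = -⅛*(-1340) = 335/2 ≈ 167.50)
S(O) = 2*O*(335/2 + O) (S(O) = (O + 335/2)*(O + O) = (335/2 + O)*(2*O) = 2*O*(335/2 + O))
U(o, z) = -10*o*z (U(o, z) = (-10*z)*o = -10*o*z)
n(t) = 8 + 20*t³ (n(t) = 8 + (t*(-10*t*t))*(-2) = 8 + (t*(-10*t²))*(-2) = 8 - 10*t³*(-2) = 8 + 20*t³)
S(149) - n(-656) = 149*(335 + 2*149) - (8 + 20*(-656)³) = 149*(335 + 298) - (8 + 20*(-282300416)) = 149*633 - (8 - 5646008320) = 94317 - 1*(-5646008312) = 94317 + 5646008312 = 5646102629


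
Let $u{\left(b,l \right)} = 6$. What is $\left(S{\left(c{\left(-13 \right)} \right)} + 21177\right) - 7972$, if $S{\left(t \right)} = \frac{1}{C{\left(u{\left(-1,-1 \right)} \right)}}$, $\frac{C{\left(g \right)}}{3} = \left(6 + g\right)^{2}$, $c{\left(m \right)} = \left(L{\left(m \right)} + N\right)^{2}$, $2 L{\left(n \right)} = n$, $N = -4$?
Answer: $\frac{5704561}{432} \approx 13205.0$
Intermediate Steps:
$L{\left(n \right)} = \frac{n}{2}$
$c{\left(m \right)} = \left(-4 + \frac{m}{2}\right)^{2}$ ($c{\left(m \right)} = \left(\frac{m}{2} - 4\right)^{2} = \left(-4 + \frac{m}{2}\right)^{2}$)
$C{\left(g \right)} = 3 \left(6 + g\right)^{2}$
$S{\left(t \right)} = \frac{1}{432}$ ($S{\left(t \right)} = \frac{1}{3 \left(6 + 6\right)^{2}} = \frac{1}{3 \cdot 12^{2}} = \frac{1}{3 \cdot 144} = \frac{1}{432}$)
$\left(S{\left(c{\left(-13 \right)} \right)} + 21177\right) - 7972 = \left(\frac{1}{432} + 21177\right) - 7972 = \frac{9148465}{432} - 7972 = \frac{5704561}{432}$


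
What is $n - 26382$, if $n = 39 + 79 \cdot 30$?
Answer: $-23973$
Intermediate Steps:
$n = 2409$ ($n = 39 + 2370 = 2409$)
$n - 26382 = 2409 - 26382 = -23973$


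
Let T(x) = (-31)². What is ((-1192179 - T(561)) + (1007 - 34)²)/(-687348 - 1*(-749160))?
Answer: -27379/6868 ≈ -3.9865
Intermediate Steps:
T(x) = 961
((-1192179 - T(561)) + (1007 - 34)²)/(-687348 - 1*(-749160)) = ((-1192179 - 1*961) + (1007 - 34)²)/(-687348 - 1*(-749160)) = ((-1192179 - 961) + 973²)/(-687348 + 749160) = (-1193140 + 946729)/61812 = -246411*1/61812 = -27379/6868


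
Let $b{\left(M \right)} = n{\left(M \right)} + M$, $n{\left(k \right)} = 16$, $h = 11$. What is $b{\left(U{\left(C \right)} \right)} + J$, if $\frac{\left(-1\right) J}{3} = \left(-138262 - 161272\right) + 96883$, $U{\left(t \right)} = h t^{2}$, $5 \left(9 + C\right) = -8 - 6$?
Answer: $\frac{15237516}{25} \approx 6.095 \cdot 10^{5}$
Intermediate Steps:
$C = - \frac{59}{5}$ ($C = -9 + \frac{-8 - 6}{5} = -9 + \frac{1}{5} \left(-14\right) = -9 - \frac{14}{5} = - \frac{59}{5} \approx -11.8$)
$U{\left(t \right)} = 11 t^{2}$
$b{\left(M \right)} = 16 + M$
$J = 607953$ ($J = - 3 \left(\left(-138262 - 161272\right) + 96883\right) = - 3 \left(-299534 + 96883\right) = \left(-3\right) \left(-202651\right) = 607953$)
$b{\left(U{\left(C \right)} \right)} + J = \left(16 + 11 \left(- \frac{59}{5}\right)^{2}\right) + 607953 = \left(16 + 11 \cdot \frac{3481}{25}\right) + 607953 = \left(16 + \frac{38291}{25}\right) + 607953 = \frac{38691}{25} + 607953 = \frac{15237516}{25}$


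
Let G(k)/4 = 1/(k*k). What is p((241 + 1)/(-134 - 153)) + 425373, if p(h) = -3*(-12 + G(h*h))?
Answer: 364740434872833/857435524 ≈ 4.2539e+5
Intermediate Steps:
G(k) = 4/k² (G(k) = 4/((k*k)) = 4/(k²) = 4/k²)
p(h) = 36 - 12/h⁴ (p(h) = -3*(-12 + 4/(h*h)²) = -3*(-12 + 4/(h²)²) = -3*(-12 + 4/h⁴) = 36 - 12/h⁴)
p((241 + 1)/(-134 - 153)) + 425373 = (36 - 12*(-134 - 153)⁴/(241 + 1)⁴) + 425373 = (36 - 12/(242/(-287))⁴) + 425373 = (36 - 12/(242*(-1/287))⁴) + 425373 = (36 - 12/(-242/287)⁴) + 425373 = (36 - 12*6784652161/3429742096) + 425373 = (36 - 20353956483/857435524) + 425373 = 10513722381/857435524 + 425373 = 364740434872833/857435524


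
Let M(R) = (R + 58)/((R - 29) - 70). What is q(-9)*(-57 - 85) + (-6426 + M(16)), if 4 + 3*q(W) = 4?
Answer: -533432/83 ≈ -6426.9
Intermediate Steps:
q(W) = 0 (q(W) = -4/3 + (1/3)*4 = -4/3 + 4/3 = 0)
M(R) = (58 + R)/(-99 + R) (M(R) = (58 + R)/((-29 + R) - 70) = (58 + R)/(-99 + R))
q(-9)*(-57 - 85) + (-6426 + M(16)) = 0*(-57 - 85) + (-6426 + (58 + 16)/(-99 + 16)) = 0*(-142) + (-6426 + 74/(-83)) = 0 + (-6426 - 1/83*74) = 0 + (-6426 - 74/83) = 0 - 533432/83 = -533432/83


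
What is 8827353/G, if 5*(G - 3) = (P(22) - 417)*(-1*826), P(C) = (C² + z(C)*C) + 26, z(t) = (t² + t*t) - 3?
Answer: -44136765/17612783 ≈ -2.5060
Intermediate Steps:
z(t) = -3 + 2*t² (z(t) = (t² + t²) - 3 = 2*t² - 3 = -3 + 2*t²)
P(C) = 26 + C² + C*(-3 + 2*C²) (P(C) = (C² + (-3 + 2*C²)*C) + 26 = (C² + C*(-3 + 2*C²)) + 26 = 26 + C² + C*(-3 + 2*C²))
G = -17612783/5 (G = 3 + (((26 + 22² + 22*(-3 + 2*22²)) - 417)*(-1*826))/5 = 3 + (((26 + 484 + 22*(-3 + 2*484)) - 417)*(-826))/5 = 3 + (((26 + 484 + 22*(-3 + 968)) - 417)*(-826))/5 = 3 + (((26 + 484 + 22*965) - 417)*(-826))/5 = 3 + (((26 + 484 + 21230) - 417)*(-826))/5 = 3 + ((21740 - 417)*(-826))/5 = 3 + (21323*(-826))/5 = 3 + (⅕)*(-17612798) = 3 - 17612798/5 = -17612783/5 ≈ -3.5226e+6)
8827353/G = 8827353/(-17612783/5) = 8827353*(-5/17612783) = -44136765/17612783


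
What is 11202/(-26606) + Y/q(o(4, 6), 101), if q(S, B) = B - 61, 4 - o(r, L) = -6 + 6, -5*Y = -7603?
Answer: 100022509/2660600 ≈ 37.594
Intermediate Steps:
Y = 7603/5 (Y = -⅕*(-7603) = 7603/5 ≈ 1520.6)
o(r, L) = 4 (o(r, L) = 4 - (-6 + 6) = 4 - 1*0 = 4 + 0 = 4)
q(S, B) = -61 + B
11202/(-26606) + Y/q(o(4, 6), 101) = 11202/(-26606) + 7603/(5*(-61 + 101)) = 11202*(-1/26606) + (7603/5)/40 = -5601/13303 + (7603/5)*(1/40) = -5601/13303 + 7603/200 = 100022509/2660600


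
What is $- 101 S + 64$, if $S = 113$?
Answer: $-11349$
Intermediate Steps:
$- 101 S + 64 = \left(-101\right) 113 + 64 = -11413 + 64 = -11349$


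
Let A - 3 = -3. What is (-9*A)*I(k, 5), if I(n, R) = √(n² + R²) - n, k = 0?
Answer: 0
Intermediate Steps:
A = 0 (A = 3 - 3 = 0)
I(n, R) = √(R² + n²) - n
(-9*A)*I(k, 5) = (-9*0)*(√(5² + 0²) - 1*0) = 0*(√(25 + 0) + 0) = 0*(√25 + 0) = 0*(5 + 0) = 0*5 = 0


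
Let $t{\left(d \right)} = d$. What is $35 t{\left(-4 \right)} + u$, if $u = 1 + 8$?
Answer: $-131$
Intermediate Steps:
$u = 9$
$35 t{\left(-4 \right)} + u = 35 \left(-4\right) + 9 = -140 + 9 = -131$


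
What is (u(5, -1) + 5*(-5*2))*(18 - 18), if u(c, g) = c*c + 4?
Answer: 0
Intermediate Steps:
u(c, g) = 4 + c**2 (u(c, g) = c**2 + 4 = 4 + c**2)
(u(5, -1) + 5*(-5*2))*(18 - 18) = ((4 + 5**2) + 5*(-5*2))*(18 - 18) = ((4 + 25) + 5*(-10))*0 = (29 - 50)*0 = -21*0 = 0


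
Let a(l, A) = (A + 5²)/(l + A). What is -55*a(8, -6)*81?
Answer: -84645/2 ≈ -42323.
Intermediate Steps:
a(l, A) = (25 + A)/(A + l) (a(l, A) = (A + 25)/(A + l) = (25 + A)/(A + l))
-55*a(8, -6)*81 = -55*(25 - 6)/(-6 + 8)*81 = -55*19/2*81 = -1045/2*81 = -84645/2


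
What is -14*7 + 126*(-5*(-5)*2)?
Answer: 6202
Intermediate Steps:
-14*7 + 126*(-5*(-5)*2) = -98 + 126*(25*2) = -98 + 126*50 = -98 + 6300 = 6202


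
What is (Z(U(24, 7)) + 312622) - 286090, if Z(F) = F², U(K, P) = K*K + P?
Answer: 366421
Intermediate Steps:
U(K, P) = P + K² (U(K, P) = K² + P = P + K²)
(Z(U(24, 7)) + 312622) - 286090 = ((7 + 24²)² + 312622) - 286090 = ((7 + 576)² + 312622) - 286090 = (583² + 312622) - 286090 = (339889 + 312622) - 286090 = 652511 - 286090 = 366421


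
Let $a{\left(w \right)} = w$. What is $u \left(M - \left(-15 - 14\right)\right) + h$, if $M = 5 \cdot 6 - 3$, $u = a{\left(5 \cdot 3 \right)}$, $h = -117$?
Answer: $723$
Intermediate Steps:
$u = 15$ ($u = 5 \cdot 3 = 15$)
$M = 27$ ($M = 30 - 3 = 27$)
$u \left(M - \left(-15 - 14\right)\right) + h = 15 \left(27 - \left(-15 - 14\right)\right) - 117 = 15 \left(27 - -29\right) - 117 = 15 \left(27 + 29\right) - 117 = 15 \cdot 56 - 117 = 840 - 117 = 723$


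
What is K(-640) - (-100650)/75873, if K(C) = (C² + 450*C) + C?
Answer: 3059232910/25291 ≈ 1.2096e+5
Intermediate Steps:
K(C) = C² + 451*C
K(-640) - (-100650)/75873 = -640*(451 - 640) - (-100650)/75873 = -640*(-189) - (-100650)/75873 = 120960 - 1*(-33550/25291) = 120960 + 33550/25291 = 3059232910/25291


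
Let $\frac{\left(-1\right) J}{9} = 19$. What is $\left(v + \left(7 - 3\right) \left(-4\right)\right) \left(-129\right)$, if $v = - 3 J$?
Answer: $-64113$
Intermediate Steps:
$J = -171$ ($J = \left(-9\right) 19 = -171$)
$v = 513$ ($v = \left(-3\right) \left(-171\right) = 513$)
$\left(v + \left(7 - 3\right) \left(-4\right)\right) \left(-129\right) = \left(513 + \left(7 - 3\right) \left(-4\right)\right) \left(-129\right) = \left(513 + 4 \left(-4\right)\right) \left(-129\right) = \left(513 - 16\right) \left(-129\right) = 497 \left(-129\right) = -64113$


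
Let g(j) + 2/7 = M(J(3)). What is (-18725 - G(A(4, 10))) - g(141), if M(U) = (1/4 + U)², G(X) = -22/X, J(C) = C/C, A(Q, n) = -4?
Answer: -2097959/112 ≈ -18732.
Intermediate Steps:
J(C) = 1
M(U) = (¼ + U)²
g(j) = 143/112 (g(j) = -2/7 + (1 + 4*1)²/16 = -2/7 + (1 + 4)²/16 = -2/7 + (1/16)*5² = -2/7 + (1/16)*25 = -2/7 + 25/16 = 143/112)
(-18725 - G(A(4, 10))) - g(141) = (-18725 - (-22)/(-4)) - 1*143/112 = (-18725 - (-22)*(-1)/4) - 143/112 = (-18725 - 1*11/2) - 143/112 = (-18725 - 11/2) - 143/112 = -37461/2 - 143/112 = -2097959/112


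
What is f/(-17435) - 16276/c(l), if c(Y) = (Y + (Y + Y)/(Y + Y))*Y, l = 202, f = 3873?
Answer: -221294149/357469805 ≈ -0.61906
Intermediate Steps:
c(Y) = Y*(1 + Y) (c(Y) = (Y + (2*Y)/((2*Y)))*Y = (Y + (2*Y)*(1/(2*Y)))*Y = (Y + 1)*Y = (1 + Y)*Y = Y*(1 + Y))
f/(-17435) - 16276/c(l) = 3873/(-17435) - 16276*1/(202*(1 + 202)) = 3873*(-1/17435) - 16276/(202*203) = -3873/17435 - 16276/41006 = -3873/17435 - 16276*1/41006 = -3873/17435 - 8138/20503 = -221294149/357469805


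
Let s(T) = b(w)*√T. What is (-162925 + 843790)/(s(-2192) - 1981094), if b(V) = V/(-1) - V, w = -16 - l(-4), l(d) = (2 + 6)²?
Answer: -224809594385/654131592006 - 36312800*I*√137/327065796003 ≈ -0.34368 - 0.0012995*I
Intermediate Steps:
l(d) = 64 (l(d) = 8² = 64)
w = -80 (w = -16 - 1*64 = -16 - 64 = -80)
b(V) = -2*V (b(V) = V*(-1) - V = -V - V = -2*V)
s(T) = 160*√T (s(T) = (-2*(-80))*√T = 160*√T)
(-162925 + 843790)/(s(-2192) - 1981094) = (-162925 + 843790)/(160*√(-2192) - 1981094) = 680865/(160*(4*I*√137) - 1981094) = 680865/(640*I*√137 - 1981094) = 680865/(-1981094 + 640*I*√137)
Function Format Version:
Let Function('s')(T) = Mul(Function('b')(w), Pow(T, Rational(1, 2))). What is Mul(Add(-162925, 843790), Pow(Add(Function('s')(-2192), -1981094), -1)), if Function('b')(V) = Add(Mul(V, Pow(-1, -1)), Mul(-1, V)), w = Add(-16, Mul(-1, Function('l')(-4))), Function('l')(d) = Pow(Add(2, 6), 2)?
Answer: Add(Rational(-224809594385, 654131592006), Mul(Rational(-36312800, 327065796003), I, Pow(137, Rational(1, 2)))) ≈ Add(-0.34368, Mul(-0.0012995, I))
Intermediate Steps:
Function('l')(d) = 64 (Function('l')(d) = Pow(8, 2) = 64)
w = -80 (w = Add(-16, Mul(-1, 64)) = Add(-16, -64) = -80)
Function('b')(V) = Mul(-2, V) (Function('b')(V) = Add(Mul(V, -1), Mul(-1, V)) = Add(Mul(-1, V), Mul(-1, V)) = Mul(-2, V))
Function('s')(T) = Mul(160, Pow(T, Rational(1, 2))) (Function('s')(T) = Mul(Mul(-2, -80), Pow(T, Rational(1, 2))) = Mul(160, Pow(T, Rational(1, 2))))
Mul(Add(-162925, 843790), Pow(Add(Function('s')(-2192), -1981094), -1)) = Mul(Add(-162925, 843790), Pow(Add(Mul(160, Pow(-2192, Rational(1, 2))), -1981094), -1)) = Mul(680865, Pow(Add(Mul(160, Mul(4, I, Pow(137, Rational(1, 2)))), -1981094), -1)) = Mul(680865, Pow(Add(Mul(640, I, Pow(137, Rational(1, 2))), -1981094), -1)) = Mul(680865, Pow(Add(-1981094, Mul(640, I, Pow(137, Rational(1, 2)))), -1))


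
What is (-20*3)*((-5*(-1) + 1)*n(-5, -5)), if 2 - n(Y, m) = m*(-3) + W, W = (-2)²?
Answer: 6120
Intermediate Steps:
W = 4
n(Y, m) = -2 + 3*m (n(Y, m) = 2 - (m*(-3) + 4) = 2 - (-3*m + 4) = 2 - (4 - 3*m) = 2 + (-4 + 3*m) = -2 + 3*m)
(-20*3)*((-5*(-1) + 1)*n(-5, -5)) = (-20*3)*((-5*(-1) + 1)*(-2 + 3*(-5))) = -60*(5 + 1)*(-2 - 15) = -360*(-17) = -60*(-102) = 6120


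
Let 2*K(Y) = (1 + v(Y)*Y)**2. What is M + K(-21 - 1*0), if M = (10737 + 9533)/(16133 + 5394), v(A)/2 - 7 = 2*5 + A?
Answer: 614873187/43054 ≈ 14281.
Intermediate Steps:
v(A) = 34 + 2*A (v(A) = 14 + 2*(2*5 + A) = 14 + 2*(10 + A) = 14 + (20 + 2*A) = 34 + 2*A)
M = 20270/21527 ≈ 0.94161
K(Y) = (1 + Y*(34 + 2*Y))**2/2 (K(Y) = (1 + (34 + 2*Y)*Y)**2/2 = (1 + Y*(34 + 2*Y))**2/2)
M + K(-21 - 1*0) = 20270/21527 + (1 + 2*(-21 - 1*0)*(17 + (-21 - 1*0)))**2/2 = 20270/21527 + (1 + 2*(-21 + 0)*(17 + (-21 + 0)))**2/2 = 20270/21527 + (1 + 2*(-21)*(17 - 21))**2/2 = 20270/21527 + (1 + 2*(-21)*(-4))**2/2 = 20270/21527 + (1 + 168)**2/2 = 20270/21527 + (1/2)*169**2 = 20270/21527 + (1/2)*28561 = 20270/21527 + 28561/2 = 614873187/43054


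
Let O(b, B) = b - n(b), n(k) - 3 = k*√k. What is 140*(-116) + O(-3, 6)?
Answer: -16246 + 3*I*√3 ≈ -16246.0 + 5.1962*I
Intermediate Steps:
n(k) = 3 + k^(3/2) (n(k) = 3 + k*√k = 3 + k^(3/2))
O(b, B) = -3 + b - b^(3/2) (O(b, B) = b - (3 + b^(3/2)) = b + (-3 - b^(3/2)) = -3 + b - b^(3/2))
140*(-116) + O(-3, 6) = 140*(-116) + (-3 - 3 - (-3)^(3/2)) = -16240 + (-3 - 3 - (-3)*I*√3) = -16240 + (-3 - 3 + 3*I*√3) = -16240 + (-6 + 3*I*√3) = -16246 + 3*I*√3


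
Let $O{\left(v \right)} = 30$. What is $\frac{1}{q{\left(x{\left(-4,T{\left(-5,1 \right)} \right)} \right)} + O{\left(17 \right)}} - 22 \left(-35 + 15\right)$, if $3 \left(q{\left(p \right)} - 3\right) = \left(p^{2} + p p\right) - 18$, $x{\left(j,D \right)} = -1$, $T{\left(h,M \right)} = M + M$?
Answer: $\frac{36523}{83} \approx 440.04$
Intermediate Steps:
$T{\left(h,M \right)} = 2 M$
$q{\left(p \right)} = -3 + \frac{2 p^{2}}{3}$ ($q{\left(p \right)} = 3 + \frac{\left(p^{2} + p p\right) - 18}{3} = 3 + \frac{\left(p^{2} + p^{2}\right) - 18}{3} = 3 + \frac{2 p^{2} - 18}{3} = 3 + \frac{-18 + 2 p^{2}}{3} = 3 + \left(-6 + \frac{2 p^{2}}{3}\right) = -3 + \frac{2 p^{2}}{3}$)
$\frac{1}{q{\left(x{\left(-4,T{\left(-5,1 \right)} \right)} \right)} + O{\left(17 \right)}} - 22 \left(-35 + 15\right) = \frac{1}{\left(-3 + \frac{2 \left(-1\right)^{2}}{3}\right) + 30} - 22 \left(-35 + 15\right) = \frac{1}{\left(-3 + \frac{2}{3} \cdot 1\right) + 30} - 22 \left(-20\right) = \frac{1}{\left(-3 + \frac{2}{3}\right) + 30} - -440 = \frac{1}{- \frac{7}{3} + 30} + 440 = \frac{1}{\frac{83}{3}} + 440 = \frac{3}{83} + 440 = \frac{36523}{83}$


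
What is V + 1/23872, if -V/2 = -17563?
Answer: 838527873/23872 ≈ 35126.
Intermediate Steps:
V = 35126 (V = -2*(-17563) = 35126)
V + 1/23872 = 35126 + 1/23872 = 838527873/23872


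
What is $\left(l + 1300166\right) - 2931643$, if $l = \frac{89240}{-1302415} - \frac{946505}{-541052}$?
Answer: $- \frac{229931726307981513}{140934848116} \approx -1.6315 \cdot 10^{6}$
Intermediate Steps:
$l = \frac{236891765819}{140934848116}$ ($l = 89240 \left(- \frac{1}{1302415}\right) - - \frac{946505}{541052} = - \frac{17848}{260483} + \frac{946505}{541052} = \frac{236891765819}{140934848116} \approx 1.6809$)
$\left(l + 1300166\right) - 2931643 = \left(\frac{236891765819}{140934848116} + 1300166\right) - 2931643 = \frac{183238934627353075}{140934848116} - 2931643 = - \frac{229931726307981513}{140934848116}$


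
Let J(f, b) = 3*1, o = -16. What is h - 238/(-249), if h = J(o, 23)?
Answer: 985/249 ≈ 3.9558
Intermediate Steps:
J(f, b) = 3
h = 3
h - 238/(-249) = 3 - 238/(-249) = 3 - 238*(-1/249) = 3 + 238/249 = 985/249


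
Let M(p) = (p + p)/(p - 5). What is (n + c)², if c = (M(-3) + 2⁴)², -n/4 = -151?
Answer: 200307409/256 ≈ 7.8245e+5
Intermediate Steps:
M(p) = 2*p/(-5 + p) (M(p) = (2*p)/(-5 + p) = 2*p/(-5 + p))
n = 604 (n = -4*(-151) = 604)
c = 4489/16 (c = (2*(-3)/(-5 - 3) + 2⁴)² = (2*(-3)/(-8) + 16)² = (2*(-3)*(-⅛) + 16)² = (¾ + 16)² = (67/4)² = 4489/16 ≈ 280.56)
(n + c)² = (604 + 4489/16)² = (14153/16)² = 200307409/256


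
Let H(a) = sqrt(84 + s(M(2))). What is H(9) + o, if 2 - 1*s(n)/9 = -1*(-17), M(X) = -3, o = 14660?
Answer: 14660 + I*sqrt(51) ≈ 14660.0 + 7.1414*I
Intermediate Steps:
s(n) = -135 (s(n) = 18 - (-9)*(-17) = 18 - 9*17 = 18 - 153 = -135)
H(a) = I*sqrt(51) (H(a) = sqrt(84 - 135) = sqrt(-51) = I*sqrt(51))
H(9) + o = I*sqrt(51) + 14660 = 14660 + I*sqrt(51)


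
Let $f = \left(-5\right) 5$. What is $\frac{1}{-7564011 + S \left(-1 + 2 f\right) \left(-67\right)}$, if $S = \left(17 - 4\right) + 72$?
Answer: $- \frac{1}{7273566} \approx -1.3748 \cdot 10^{-7}$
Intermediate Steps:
$S = 85$ ($S = 13 + 72 = 85$)
$f = -25$
$\frac{1}{-7564011 + S \left(-1 + 2 f\right) \left(-67\right)} = \frac{1}{-7564011 + 85 \left(-1 + 2 \left(-25\right)\right) \left(-67\right)} = \frac{1}{-7564011 + 85 \left(-1 - 50\right) \left(-67\right)} = \frac{1}{-7564011 + 85 \left(-51\right) \left(-67\right)} = \frac{1}{-7564011 - -290445} = \frac{1}{-7564011 + 290445} = \frac{1}{-7273566} = - \frac{1}{7273566}$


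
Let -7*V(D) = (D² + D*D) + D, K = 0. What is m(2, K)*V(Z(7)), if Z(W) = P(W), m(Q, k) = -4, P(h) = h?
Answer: 60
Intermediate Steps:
Z(W) = W
V(D) = -2*D²/7 - D/7 (V(D) = -((D² + D*D) + D)/7 = -((D² + D²) + D)/7 = -(2*D² + D)/7 = -(D + 2*D²)/7 = -2*D²/7 - D/7)
m(2, K)*V(Z(7)) = -(-4)*7*(1 + 2*7)/7 = -(-4)*7*(1 + 14)/7 = -(-4)*7*15/7 = -4*(-15) = 60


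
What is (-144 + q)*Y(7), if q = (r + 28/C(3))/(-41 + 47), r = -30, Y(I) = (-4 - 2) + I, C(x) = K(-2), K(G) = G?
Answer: -454/3 ≈ -151.33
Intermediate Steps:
C(x) = -2
Y(I) = -6 + I
q = -22/3 (q = (-30 + 28/(-2))/(-41 + 47) = (-30 + 28*(-½))/6 = (-30 - 14)*(⅙) = -44*⅙ = -22/3 ≈ -7.3333)
(-144 + q)*Y(7) = (-144 - 22/3)*(-6 + 7) = -454/3*1 = -454/3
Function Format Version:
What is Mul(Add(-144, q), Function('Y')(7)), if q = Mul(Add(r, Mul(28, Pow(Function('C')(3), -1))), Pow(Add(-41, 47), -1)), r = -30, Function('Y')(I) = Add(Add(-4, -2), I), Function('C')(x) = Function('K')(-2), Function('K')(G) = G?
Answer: Rational(-454, 3) ≈ -151.33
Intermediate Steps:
Function('C')(x) = -2
Function('Y')(I) = Add(-6, I)
q = Rational(-22, 3) (q = Mul(Add(-30, Mul(28, Pow(-2, -1))), Pow(Add(-41, 47), -1)) = Mul(Add(-30, Mul(28, Rational(-1, 2))), Pow(6, -1)) = Mul(Add(-30, -14), Rational(1, 6)) = Mul(-44, Rational(1, 6)) = Rational(-22, 3) ≈ -7.3333)
Mul(Add(-144, q), Function('Y')(7)) = Mul(Add(-144, Rational(-22, 3)), Add(-6, 7)) = Mul(Rational(-454, 3), 1) = Rational(-454, 3)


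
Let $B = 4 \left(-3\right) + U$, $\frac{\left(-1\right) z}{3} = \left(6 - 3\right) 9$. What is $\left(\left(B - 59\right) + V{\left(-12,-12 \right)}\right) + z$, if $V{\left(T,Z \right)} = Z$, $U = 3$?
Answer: $-161$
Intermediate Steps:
$z = -81$ ($z = - 3 \left(6 - 3\right) 9 = - 3 \cdot 3 \cdot 9 = \left(-3\right) 27 = -81$)
$B = -9$ ($B = 4 \left(-3\right) + 3 = -12 + 3 = -9$)
$\left(\left(B - 59\right) + V{\left(-12,-12 \right)}\right) + z = \left(\left(-9 - 59\right) - 12\right) - 81 = \left(-68 - 12\right) - 81 = -80 - 81 = -161$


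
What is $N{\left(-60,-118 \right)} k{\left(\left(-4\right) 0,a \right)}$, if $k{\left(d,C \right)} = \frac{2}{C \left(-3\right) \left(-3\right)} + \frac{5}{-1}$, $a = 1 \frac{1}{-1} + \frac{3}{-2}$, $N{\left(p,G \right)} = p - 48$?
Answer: $\frac{2748}{5} \approx 549.6$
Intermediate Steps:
$N{\left(p,G \right)} = -48 + p$ ($N{\left(p,G \right)} = p - 48 = -48 + p$)
$a = - \frac{5}{2}$ ($a = 1 \left(-1\right) + 3 \left(- \frac{1}{2}\right) = -1 - \frac{3}{2} = - \frac{5}{2} \approx -2.5$)
$k{\left(d,C \right)} = -5 + \frac{2}{9 C}$ ($k{\left(d,C \right)} = \frac{2}{- 3 C \left(-3\right)} + 5 \left(-1\right) = \frac{2}{9 C} - 5 = -5 + \frac{2}{9 C}$)
$N{\left(-60,-118 \right)} k{\left(\left(-4\right) 0,a \right)} = \left(-48 - 60\right) \left(-5 + \frac{2}{9 \left(- \frac{5}{2}\right)}\right) = - 108 \left(-5 + \frac{2}{9} \left(- \frac{2}{5}\right)\right) = - 108 \left(-5 - \frac{4}{45}\right) = \left(-108\right) \left(- \frac{229}{45}\right) = \frac{2748}{5}$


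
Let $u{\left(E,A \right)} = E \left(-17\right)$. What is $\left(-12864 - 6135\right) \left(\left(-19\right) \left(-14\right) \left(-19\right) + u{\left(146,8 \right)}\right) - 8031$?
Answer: $143168433$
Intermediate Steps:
$u{\left(E,A \right)} = - 17 E$
$\left(-12864 - 6135\right) \left(\left(-19\right) \left(-14\right) \left(-19\right) + u{\left(146,8 \right)}\right) - 8031 = \left(-12864 - 6135\right) \left(\left(-19\right) \left(-14\right) \left(-19\right) - 2482\right) - 8031 = - 18999 \left(266 \left(-19\right) - 2482\right) - 8031 = - 18999 \left(-5054 - 2482\right) - 8031 = \left(-18999\right) \left(-7536\right) - 8031 = 143176464 - 8031 = 143168433$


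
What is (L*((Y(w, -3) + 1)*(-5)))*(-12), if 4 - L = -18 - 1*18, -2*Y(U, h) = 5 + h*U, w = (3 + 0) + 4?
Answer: 21600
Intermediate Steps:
w = 7 (w = 3 + 4 = 7)
Y(U, h) = -5/2 - U*h/2 (Y(U, h) = -(5 + h*U)/2 = -(5 + U*h)/2 = -5/2 - U*h/2)
L = 40 (L = 4 - (-18 - 1*18) = 4 - (-18 - 18) = 4 - 1*(-36) = 4 + 36 = 40)
(L*((Y(w, -3) + 1)*(-5)))*(-12) = (40*(((-5/2 - ½*7*(-3)) + 1)*(-5)))*(-12) = (40*(((-5/2 + 21/2) + 1)*(-5)))*(-12) = (40*((8 + 1)*(-5)))*(-12) = (40*(9*(-5)))*(-12) = (40*(-45))*(-12) = -1800*(-12) = 21600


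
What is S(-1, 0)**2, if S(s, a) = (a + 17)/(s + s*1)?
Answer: 289/4 ≈ 72.250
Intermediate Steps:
S(s, a) = (17 + a)/(2*s) (S(s, a) = (17 + a)/(s + s) = (17 + a)/((2*s)) = (17 + a)*(1/(2*s)) = (17 + a)/(2*s))
S(-1, 0)**2 = ((1/2)*(17 + 0)/(-1))**2 = ((1/2)*(-1)*17)**2 = (-17/2)**2 = 289/4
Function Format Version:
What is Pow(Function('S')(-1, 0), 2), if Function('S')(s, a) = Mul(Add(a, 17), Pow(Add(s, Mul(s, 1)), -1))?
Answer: Rational(289, 4) ≈ 72.250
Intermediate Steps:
Function('S')(s, a) = Mul(Rational(1, 2), Pow(s, -1), Add(17, a)) (Function('S')(s, a) = Mul(Add(17, a), Pow(Add(s, s), -1)) = Mul(Add(17, a), Pow(Mul(2, s), -1)) = Mul(Add(17, a), Mul(Rational(1, 2), Pow(s, -1))) = Mul(Rational(1, 2), Pow(s, -1), Add(17, a)))
Pow(Function('S')(-1, 0), 2) = Pow(Mul(Rational(1, 2), Pow(-1, -1), Add(17, 0)), 2) = Pow(Mul(Rational(1, 2), -1, 17), 2) = Pow(Rational(-17, 2), 2) = Rational(289, 4)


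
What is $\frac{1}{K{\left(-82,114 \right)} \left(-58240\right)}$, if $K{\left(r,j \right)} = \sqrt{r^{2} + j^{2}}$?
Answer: $- \frac{\sqrt{4930}}{574246400} \approx -1.2227 \cdot 10^{-7}$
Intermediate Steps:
$K{\left(r,j \right)} = \sqrt{j^{2} + r^{2}}$
$\frac{1}{K{\left(-82,114 \right)} \left(-58240\right)} = \frac{1}{\sqrt{114^{2} + \left(-82\right)^{2}} \left(-58240\right)} = \frac{1}{\sqrt{12996 + 6724}} \left(- \frac{1}{58240}\right) = \frac{1}{\sqrt{19720}} \left(- \frac{1}{58240}\right) = \frac{1}{2 \sqrt{4930}} \left(- \frac{1}{58240}\right) = \frac{\sqrt{4930}}{9860} \left(- \frac{1}{58240}\right) = - \frac{\sqrt{4930}}{574246400}$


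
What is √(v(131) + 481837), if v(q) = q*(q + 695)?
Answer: √590043 ≈ 768.14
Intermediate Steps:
v(q) = q*(695 + q)
√(v(131) + 481837) = √(131*(695 + 131) + 481837) = √(131*826 + 481837) = √(108206 + 481837) = √590043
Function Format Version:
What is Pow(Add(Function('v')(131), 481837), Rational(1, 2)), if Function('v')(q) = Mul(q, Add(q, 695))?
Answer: Pow(590043, Rational(1, 2)) ≈ 768.14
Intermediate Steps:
Function('v')(q) = Mul(q, Add(695, q))
Pow(Add(Function('v')(131), 481837), Rational(1, 2)) = Pow(Add(Mul(131, Add(695, 131)), 481837), Rational(1, 2)) = Pow(Add(Mul(131, 826), 481837), Rational(1, 2)) = Pow(Add(108206, 481837), Rational(1, 2)) = Pow(590043, Rational(1, 2))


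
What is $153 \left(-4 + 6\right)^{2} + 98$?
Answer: $710$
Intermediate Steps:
$153 \left(-4 + 6\right)^{2} + 98 = 153 \cdot 2^{2} + 98 = 153 \cdot 4 + 98 = 612 + 98 = 710$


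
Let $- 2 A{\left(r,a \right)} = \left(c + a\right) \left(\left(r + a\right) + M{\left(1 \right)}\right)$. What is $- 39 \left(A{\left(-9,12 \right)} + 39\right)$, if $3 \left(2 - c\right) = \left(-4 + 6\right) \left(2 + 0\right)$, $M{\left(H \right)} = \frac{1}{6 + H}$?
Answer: $- \frac{5213}{7} \approx -744.71$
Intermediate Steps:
$c = \frac{2}{3}$ ($c = 2 - \frac{\left(-4 + 6\right) \left(2 + 0\right)}{3} = 2 - \frac{2 \cdot 2}{3} = 2 - \frac{4}{3} = \frac{2}{3} \approx 0.66667$)
$A{\left(r,a \right)} = - \frac{\left(\frac{2}{3} + a\right) \left(\frac{1}{7} + a + r\right)}{2}$ ($A{\left(r,a \right)} = - \frac{\left(\frac{2}{3} + a\right) \left(\left(r + a\right) + \frac{1}{6 + 1}\right)}{2} = - \frac{\left(\frac{2}{3} + a\right) \left(\left(a + r\right) + \frac{1}{7}\right)}{2} = - \frac{\left(\frac{2}{3} + a\right) \left(\frac{1}{7} + a + r\right)}{2}$)
$- 39 \left(A{\left(-9,12 \right)} + 39\right) = - 39 \left(\left(- \frac{1}{21} - \frac{34}{7} - \frac{12^{2}}{2} - -3 - 6 \left(-9\right)\right) + 39\right) = - 39 \left(\left(- \frac{1}{21} - \frac{34}{7} - 72 + 3 + 54\right) + 39\right) = - 39 \left(- \frac{418}{21} + 39\right) = \left(-39\right) \frac{401}{21} = - \frac{5213}{7}$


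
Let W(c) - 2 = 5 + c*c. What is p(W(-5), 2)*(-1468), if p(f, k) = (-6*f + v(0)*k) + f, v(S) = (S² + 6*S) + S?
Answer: 234880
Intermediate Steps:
v(S) = S² + 7*S
W(c) = 7 + c² (W(c) = 2 + (5 + c*c) = 2 + (5 + c²) = 7 + c²)
p(f, k) = -5*f (p(f, k) = (-6*f + (0*(7 + 0))*k) + f = (-6*f + (0*7)*k) + f = (-6*f + 0*k) + f = (-6*f + 0) + f = -6*f + f = -5*f)
p(W(-5), 2)*(-1468) = -5*(7 + (-5)²)*(-1468) = -5*(7 + 25)*(-1468) = -5*32*(-1468) = -160*(-1468) = 234880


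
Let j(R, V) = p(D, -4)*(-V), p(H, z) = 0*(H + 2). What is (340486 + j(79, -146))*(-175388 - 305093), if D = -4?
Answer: -163597053766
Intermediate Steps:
p(H, z) = 0 (p(H, z) = 0*(2 + H) = 0)
j(R, V) = 0 (j(R, V) = 0*(-V) = 0)
(340486 + j(79, -146))*(-175388 - 305093) = (340486 + 0)*(-175388 - 305093) = 340486*(-480481) = -163597053766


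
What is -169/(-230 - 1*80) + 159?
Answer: 49459/310 ≈ 159.55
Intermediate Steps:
-169/(-230 - 1*80) + 159 = -169/(-230 - 80) + 159 = -169/(-310) + 159 = -169*(-1/310) + 159 = 169/310 + 159 = 49459/310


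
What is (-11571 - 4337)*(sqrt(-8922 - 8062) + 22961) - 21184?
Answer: -365284772 - 31816*I*sqrt(4246) ≈ -3.6528e+8 - 2.0732e+6*I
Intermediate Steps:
(-11571 - 4337)*(sqrt(-8922 - 8062) + 22961) - 21184 = -15908*(sqrt(-16984) + 22961) - 21184 = -15908*(2*I*sqrt(4246) + 22961) - 21184 = -15908*(22961 + 2*I*sqrt(4246)) - 21184 = (-365263588 - 31816*I*sqrt(4246)) - 21184 = -365284772 - 31816*I*sqrt(4246)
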